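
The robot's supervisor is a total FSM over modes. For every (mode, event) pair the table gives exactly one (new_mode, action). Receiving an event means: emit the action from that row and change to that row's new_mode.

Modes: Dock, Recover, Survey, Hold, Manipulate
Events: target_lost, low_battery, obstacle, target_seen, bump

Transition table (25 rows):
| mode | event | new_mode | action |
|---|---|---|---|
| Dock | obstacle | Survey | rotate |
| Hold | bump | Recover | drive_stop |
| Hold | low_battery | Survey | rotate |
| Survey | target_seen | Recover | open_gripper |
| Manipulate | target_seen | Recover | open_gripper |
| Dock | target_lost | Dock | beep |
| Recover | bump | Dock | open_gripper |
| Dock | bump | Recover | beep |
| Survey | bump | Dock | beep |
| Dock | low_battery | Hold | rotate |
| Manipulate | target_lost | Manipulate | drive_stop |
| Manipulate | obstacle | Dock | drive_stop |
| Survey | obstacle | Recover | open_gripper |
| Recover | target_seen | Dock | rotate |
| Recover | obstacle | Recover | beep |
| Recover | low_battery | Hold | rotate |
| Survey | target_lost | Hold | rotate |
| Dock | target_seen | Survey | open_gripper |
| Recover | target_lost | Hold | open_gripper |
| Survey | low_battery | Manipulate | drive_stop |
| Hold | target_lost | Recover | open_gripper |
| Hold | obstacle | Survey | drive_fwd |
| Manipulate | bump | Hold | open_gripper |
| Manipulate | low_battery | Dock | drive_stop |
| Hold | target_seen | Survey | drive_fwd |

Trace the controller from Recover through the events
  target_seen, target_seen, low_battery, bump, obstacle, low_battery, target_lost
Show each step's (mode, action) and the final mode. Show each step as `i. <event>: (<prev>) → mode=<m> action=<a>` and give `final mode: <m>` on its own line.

final mode: Manipulate

1. target_seen: (Recover) → mode=Dock action=rotate
2. target_seen: (Dock) → mode=Survey action=open_gripper
3. low_battery: (Survey) → mode=Manipulate action=drive_stop
4. bump: (Manipulate) → mode=Hold action=open_gripper
5. obstacle: (Hold) → mode=Survey action=drive_fwd
6. low_battery: (Survey) → mode=Manipulate action=drive_stop
7. target_lost: (Manipulate) → mode=Manipulate action=drive_stop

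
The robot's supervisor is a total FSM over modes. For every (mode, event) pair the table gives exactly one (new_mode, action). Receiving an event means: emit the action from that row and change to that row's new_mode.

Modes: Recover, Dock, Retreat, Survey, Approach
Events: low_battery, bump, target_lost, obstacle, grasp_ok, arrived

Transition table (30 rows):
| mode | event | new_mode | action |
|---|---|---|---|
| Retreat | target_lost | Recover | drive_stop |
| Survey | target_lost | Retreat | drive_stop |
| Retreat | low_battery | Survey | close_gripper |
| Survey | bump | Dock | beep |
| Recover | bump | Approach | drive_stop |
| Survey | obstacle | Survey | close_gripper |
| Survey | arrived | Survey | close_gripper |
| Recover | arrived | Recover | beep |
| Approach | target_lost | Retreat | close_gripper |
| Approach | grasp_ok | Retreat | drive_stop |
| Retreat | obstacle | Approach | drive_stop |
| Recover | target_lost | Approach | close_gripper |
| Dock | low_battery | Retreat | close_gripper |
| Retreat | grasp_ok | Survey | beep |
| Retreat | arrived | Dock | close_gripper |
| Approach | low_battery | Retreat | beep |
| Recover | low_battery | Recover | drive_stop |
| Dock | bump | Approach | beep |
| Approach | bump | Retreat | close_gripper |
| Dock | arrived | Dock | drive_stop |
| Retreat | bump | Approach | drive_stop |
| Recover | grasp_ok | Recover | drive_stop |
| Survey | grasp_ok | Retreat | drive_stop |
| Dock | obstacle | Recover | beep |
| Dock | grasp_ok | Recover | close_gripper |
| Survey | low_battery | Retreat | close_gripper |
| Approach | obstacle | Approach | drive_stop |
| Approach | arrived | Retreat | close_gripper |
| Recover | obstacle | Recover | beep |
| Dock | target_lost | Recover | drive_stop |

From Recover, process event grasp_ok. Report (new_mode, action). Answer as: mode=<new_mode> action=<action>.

current mode = Recover; filter table to that mode:
  (Recover, bump) → (Approach, drive_stop)
  (Recover, arrived) → (Recover, beep)
  (Recover, target_lost) → (Approach, close_gripper)
  (Recover, low_battery) → (Recover, drive_stop)
  (Recover, grasp_ok) → (Recover, drive_stop)  ← event matches
  (Recover, obstacle) → (Recover, beep)
event = grasp_ok selects (Recover, drive_stop)

mode=Recover action=drive_stop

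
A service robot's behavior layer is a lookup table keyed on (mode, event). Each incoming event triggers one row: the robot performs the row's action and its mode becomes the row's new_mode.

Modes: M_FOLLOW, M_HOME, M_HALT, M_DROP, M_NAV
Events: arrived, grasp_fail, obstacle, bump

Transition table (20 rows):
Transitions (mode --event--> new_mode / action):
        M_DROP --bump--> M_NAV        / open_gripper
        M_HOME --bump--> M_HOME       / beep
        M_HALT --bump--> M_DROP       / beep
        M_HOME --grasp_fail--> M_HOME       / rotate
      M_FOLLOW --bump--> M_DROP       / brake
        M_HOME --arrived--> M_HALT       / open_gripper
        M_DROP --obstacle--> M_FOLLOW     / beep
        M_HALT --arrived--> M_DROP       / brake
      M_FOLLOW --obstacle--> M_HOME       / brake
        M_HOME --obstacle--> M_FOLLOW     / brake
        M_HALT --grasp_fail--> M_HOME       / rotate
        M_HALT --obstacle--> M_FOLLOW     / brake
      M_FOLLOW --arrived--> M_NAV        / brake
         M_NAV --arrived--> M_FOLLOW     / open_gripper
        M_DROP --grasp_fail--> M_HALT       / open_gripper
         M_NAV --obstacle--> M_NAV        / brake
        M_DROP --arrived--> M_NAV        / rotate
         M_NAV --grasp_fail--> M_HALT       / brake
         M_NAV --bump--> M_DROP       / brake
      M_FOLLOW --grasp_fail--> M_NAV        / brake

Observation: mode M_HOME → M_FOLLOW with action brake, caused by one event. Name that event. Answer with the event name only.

try arrived: (M_HOME, arrived) → (M_HALT, open_gripper)
try grasp_fail: (M_HOME, grasp_fail) → (M_HOME, rotate)
try obstacle: (M_HOME, obstacle) → (M_FOLLOW, brake)  ← matches
try bump: (M_HOME, bump) → (M_HOME, beep)

obstacle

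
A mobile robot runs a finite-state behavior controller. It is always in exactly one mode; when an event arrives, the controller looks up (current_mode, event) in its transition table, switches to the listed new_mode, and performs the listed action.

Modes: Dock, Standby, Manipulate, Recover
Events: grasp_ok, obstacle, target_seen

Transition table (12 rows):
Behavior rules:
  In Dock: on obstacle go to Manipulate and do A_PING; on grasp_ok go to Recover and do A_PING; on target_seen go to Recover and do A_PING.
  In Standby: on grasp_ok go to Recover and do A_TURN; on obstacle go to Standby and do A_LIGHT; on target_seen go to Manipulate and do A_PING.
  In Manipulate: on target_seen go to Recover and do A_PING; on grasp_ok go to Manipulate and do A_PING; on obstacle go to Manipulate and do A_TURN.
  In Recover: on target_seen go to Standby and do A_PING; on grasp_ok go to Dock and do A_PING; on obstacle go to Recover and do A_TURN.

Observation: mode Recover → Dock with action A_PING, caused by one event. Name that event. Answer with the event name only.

try grasp_ok: (Recover, grasp_ok) → (Dock, A_PING)  ← matches
try obstacle: (Recover, obstacle) → (Recover, A_TURN)
try target_seen: (Recover, target_seen) → (Standby, A_PING)

grasp_ok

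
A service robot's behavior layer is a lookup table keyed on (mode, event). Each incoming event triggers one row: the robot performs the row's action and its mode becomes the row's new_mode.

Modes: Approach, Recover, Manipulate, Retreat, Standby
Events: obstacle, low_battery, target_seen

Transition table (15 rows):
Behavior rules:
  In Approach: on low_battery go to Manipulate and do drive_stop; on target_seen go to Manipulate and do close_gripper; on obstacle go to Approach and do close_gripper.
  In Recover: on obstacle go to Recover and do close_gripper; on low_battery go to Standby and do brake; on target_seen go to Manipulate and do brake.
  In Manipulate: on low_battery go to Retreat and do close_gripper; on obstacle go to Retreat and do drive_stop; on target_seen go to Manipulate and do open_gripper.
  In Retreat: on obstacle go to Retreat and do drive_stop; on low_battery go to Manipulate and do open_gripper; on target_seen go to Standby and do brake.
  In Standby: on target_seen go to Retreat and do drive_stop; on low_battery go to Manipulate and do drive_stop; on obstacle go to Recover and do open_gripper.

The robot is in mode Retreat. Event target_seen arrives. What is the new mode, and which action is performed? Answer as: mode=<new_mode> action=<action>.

mode=Standby action=brake

current mode = Retreat; filter table to that mode:
  (Retreat, obstacle) → (Retreat, drive_stop)
  (Retreat, low_battery) → (Manipulate, open_gripper)
  (Retreat, target_seen) → (Standby, brake)  ← event matches
event = target_seen selects (Standby, brake)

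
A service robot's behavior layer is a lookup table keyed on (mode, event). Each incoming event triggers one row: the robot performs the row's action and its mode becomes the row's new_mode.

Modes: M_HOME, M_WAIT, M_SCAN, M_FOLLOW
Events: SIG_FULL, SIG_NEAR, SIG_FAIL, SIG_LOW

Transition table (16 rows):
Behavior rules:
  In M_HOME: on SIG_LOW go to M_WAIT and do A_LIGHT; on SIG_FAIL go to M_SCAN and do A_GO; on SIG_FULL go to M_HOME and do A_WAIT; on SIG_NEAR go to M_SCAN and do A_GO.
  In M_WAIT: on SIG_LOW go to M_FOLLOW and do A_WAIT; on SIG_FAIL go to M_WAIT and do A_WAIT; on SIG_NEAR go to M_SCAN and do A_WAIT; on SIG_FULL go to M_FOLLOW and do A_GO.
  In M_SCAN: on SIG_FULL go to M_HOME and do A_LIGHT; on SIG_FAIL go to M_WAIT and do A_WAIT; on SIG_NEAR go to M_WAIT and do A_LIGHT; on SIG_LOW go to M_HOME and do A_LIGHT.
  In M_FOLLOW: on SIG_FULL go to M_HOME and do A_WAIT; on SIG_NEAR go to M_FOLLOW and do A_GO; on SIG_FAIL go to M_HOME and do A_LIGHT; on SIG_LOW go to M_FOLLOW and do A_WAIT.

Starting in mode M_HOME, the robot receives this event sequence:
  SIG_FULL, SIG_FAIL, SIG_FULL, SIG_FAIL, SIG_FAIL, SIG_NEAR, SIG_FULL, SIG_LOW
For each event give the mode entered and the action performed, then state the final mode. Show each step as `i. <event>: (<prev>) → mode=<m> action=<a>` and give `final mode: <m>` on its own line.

final mode: M_WAIT

1. SIG_FULL: (M_HOME) → mode=M_HOME action=A_WAIT
2. SIG_FAIL: (M_HOME) → mode=M_SCAN action=A_GO
3. SIG_FULL: (M_SCAN) → mode=M_HOME action=A_LIGHT
4. SIG_FAIL: (M_HOME) → mode=M_SCAN action=A_GO
5. SIG_FAIL: (M_SCAN) → mode=M_WAIT action=A_WAIT
6. SIG_NEAR: (M_WAIT) → mode=M_SCAN action=A_WAIT
7. SIG_FULL: (M_SCAN) → mode=M_HOME action=A_LIGHT
8. SIG_LOW: (M_HOME) → mode=M_WAIT action=A_LIGHT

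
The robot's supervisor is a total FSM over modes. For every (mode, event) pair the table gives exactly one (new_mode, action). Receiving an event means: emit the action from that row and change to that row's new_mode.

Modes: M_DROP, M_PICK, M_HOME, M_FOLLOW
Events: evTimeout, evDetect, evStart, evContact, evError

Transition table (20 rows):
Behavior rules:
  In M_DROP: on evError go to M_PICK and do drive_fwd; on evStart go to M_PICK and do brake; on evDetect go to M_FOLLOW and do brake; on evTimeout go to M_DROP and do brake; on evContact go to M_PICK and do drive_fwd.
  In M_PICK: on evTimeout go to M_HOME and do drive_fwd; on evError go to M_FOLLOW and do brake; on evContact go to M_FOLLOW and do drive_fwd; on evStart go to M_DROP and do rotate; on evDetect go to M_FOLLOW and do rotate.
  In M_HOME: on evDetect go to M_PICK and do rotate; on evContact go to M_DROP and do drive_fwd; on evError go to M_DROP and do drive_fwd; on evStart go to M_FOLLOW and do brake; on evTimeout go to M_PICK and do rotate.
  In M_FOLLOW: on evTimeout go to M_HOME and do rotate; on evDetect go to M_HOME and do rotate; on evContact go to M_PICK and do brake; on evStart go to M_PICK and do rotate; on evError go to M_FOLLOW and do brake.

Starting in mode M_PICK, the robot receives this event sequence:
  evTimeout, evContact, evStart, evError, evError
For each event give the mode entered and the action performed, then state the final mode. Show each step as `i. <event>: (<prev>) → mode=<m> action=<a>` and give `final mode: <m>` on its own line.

1. evTimeout: (M_PICK) → mode=M_HOME action=drive_fwd
2. evContact: (M_HOME) → mode=M_DROP action=drive_fwd
3. evStart: (M_DROP) → mode=M_PICK action=brake
4. evError: (M_PICK) → mode=M_FOLLOW action=brake
5. evError: (M_FOLLOW) → mode=M_FOLLOW action=brake

final mode: M_FOLLOW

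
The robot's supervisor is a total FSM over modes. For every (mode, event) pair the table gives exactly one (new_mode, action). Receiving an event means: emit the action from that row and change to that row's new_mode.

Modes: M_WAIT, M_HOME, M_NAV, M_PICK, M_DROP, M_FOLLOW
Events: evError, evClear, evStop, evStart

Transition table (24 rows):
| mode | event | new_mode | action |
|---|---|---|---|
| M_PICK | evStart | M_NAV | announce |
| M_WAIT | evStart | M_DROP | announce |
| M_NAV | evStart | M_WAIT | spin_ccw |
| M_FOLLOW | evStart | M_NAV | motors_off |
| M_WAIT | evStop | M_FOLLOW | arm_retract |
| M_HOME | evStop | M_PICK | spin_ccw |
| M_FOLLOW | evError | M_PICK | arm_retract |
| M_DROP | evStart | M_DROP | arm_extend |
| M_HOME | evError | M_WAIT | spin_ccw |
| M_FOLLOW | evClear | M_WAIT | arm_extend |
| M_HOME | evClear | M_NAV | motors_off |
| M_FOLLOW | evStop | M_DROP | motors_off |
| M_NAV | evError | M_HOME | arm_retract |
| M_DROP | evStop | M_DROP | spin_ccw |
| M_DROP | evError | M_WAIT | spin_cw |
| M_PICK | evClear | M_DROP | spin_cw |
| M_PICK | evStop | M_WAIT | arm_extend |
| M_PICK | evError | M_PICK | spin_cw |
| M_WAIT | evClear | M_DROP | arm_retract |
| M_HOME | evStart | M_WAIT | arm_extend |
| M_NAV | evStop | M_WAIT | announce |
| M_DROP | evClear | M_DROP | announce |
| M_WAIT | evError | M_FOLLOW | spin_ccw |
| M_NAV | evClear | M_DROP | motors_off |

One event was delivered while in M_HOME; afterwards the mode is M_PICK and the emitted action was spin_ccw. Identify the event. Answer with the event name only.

try evError: (M_HOME, evError) → (M_WAIT, spin_ccw)
try evClear: (M_HOME, evClear) → (M_NAV, motors_off)
try evStop: (M_HOME, evStop) → (M_PICK, spin_ccw)  ← matches
try evStart: (M_HOME, evStart) → (M_WAIT, arm_extend)

evStop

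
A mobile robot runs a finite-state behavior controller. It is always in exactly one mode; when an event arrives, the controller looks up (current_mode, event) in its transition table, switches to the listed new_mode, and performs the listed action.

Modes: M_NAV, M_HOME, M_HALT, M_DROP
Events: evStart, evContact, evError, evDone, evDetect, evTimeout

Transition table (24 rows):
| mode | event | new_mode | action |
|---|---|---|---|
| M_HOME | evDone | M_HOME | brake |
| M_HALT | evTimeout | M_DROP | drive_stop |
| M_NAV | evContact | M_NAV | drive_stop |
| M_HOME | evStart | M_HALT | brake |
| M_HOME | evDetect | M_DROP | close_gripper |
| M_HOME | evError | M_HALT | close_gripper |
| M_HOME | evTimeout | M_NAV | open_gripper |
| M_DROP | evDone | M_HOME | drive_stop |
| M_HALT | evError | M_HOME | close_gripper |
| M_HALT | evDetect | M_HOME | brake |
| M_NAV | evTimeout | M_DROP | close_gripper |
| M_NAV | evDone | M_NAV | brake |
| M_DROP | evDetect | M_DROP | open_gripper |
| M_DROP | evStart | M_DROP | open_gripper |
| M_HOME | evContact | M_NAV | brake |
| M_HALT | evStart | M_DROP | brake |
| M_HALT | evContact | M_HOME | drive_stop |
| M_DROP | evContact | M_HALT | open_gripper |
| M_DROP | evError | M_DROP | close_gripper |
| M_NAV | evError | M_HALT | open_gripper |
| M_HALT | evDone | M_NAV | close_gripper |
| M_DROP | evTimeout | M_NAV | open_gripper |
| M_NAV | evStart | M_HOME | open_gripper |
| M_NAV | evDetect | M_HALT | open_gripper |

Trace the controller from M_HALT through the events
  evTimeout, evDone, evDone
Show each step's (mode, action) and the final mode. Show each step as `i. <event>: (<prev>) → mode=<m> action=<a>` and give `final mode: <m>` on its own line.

final mode: M_HOME

1. evTimeout: (M_HALT) → mode=M_DROP action=drive_stop
2. evDone: (M_DROP) → mode=M_HOME action=drive_stop
3. evDone: (M_HOME) → mode=M_HOME action=brake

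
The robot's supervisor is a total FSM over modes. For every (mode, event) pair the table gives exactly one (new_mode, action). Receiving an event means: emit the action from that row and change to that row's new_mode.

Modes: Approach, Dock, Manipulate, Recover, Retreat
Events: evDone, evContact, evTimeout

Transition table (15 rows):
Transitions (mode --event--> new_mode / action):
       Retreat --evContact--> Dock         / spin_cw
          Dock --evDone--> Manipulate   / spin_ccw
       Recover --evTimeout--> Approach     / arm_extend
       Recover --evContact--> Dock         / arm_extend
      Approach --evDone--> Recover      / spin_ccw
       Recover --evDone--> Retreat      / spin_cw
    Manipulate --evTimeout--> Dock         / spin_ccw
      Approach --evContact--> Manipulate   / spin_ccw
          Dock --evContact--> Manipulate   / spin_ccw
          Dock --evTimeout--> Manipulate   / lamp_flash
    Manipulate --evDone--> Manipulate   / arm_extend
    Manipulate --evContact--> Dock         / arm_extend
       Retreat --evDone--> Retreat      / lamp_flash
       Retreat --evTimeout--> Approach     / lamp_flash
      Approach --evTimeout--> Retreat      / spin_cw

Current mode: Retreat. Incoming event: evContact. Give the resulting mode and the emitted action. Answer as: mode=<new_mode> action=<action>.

mode=Dock action=spin_cw

current mode = Retreat; filter table to that mode:
  (Retreat, evContact) → (Dock, spin_cw)  ← event matches
  (Retreat, evDone) → (Retreat, lamp_flash)
  (Retreat, evTimeout) → (Approach, lamp_flash)
event = evContact selects (Dock, spin_cw)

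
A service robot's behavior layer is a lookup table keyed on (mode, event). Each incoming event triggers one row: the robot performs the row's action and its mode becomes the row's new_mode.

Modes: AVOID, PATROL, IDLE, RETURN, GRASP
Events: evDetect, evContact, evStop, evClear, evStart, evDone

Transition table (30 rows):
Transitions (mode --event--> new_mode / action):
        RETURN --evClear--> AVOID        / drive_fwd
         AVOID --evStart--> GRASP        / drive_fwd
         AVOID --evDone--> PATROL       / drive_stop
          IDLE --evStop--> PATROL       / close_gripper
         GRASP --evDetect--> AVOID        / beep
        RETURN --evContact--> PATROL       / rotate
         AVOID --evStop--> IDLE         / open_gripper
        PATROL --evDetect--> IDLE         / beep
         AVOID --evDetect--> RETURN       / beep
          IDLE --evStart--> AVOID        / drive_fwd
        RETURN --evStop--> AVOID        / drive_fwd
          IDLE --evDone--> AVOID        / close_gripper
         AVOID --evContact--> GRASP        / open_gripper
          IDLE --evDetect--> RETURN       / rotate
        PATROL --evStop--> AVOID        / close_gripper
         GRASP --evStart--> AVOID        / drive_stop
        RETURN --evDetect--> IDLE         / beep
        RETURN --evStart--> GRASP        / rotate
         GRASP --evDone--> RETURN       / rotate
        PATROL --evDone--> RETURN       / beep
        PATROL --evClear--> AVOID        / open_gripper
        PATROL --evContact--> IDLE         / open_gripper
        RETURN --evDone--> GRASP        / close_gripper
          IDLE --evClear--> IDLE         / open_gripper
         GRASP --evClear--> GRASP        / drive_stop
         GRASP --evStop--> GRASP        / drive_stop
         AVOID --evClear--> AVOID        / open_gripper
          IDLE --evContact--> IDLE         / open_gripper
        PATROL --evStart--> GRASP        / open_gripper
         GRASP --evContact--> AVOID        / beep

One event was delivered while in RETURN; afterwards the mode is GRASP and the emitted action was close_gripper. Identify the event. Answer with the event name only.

evDone

try evDetect: (RETURN, evDetect) → (IDLE, beep)
try evContact: (RETURN, evContact) → (PATROL, rotate)
try evStop: (RETURN, evStop) → (AVOID, drive_fwd)
try evClear: (RETURN, evClear) → (AVOID, drive_fwd)
try evStart: (RETURN, evStart) → (GRASP, rotate)
try evDone: (RETURN, evDone) → (GRASP, close_gripper)  ← matches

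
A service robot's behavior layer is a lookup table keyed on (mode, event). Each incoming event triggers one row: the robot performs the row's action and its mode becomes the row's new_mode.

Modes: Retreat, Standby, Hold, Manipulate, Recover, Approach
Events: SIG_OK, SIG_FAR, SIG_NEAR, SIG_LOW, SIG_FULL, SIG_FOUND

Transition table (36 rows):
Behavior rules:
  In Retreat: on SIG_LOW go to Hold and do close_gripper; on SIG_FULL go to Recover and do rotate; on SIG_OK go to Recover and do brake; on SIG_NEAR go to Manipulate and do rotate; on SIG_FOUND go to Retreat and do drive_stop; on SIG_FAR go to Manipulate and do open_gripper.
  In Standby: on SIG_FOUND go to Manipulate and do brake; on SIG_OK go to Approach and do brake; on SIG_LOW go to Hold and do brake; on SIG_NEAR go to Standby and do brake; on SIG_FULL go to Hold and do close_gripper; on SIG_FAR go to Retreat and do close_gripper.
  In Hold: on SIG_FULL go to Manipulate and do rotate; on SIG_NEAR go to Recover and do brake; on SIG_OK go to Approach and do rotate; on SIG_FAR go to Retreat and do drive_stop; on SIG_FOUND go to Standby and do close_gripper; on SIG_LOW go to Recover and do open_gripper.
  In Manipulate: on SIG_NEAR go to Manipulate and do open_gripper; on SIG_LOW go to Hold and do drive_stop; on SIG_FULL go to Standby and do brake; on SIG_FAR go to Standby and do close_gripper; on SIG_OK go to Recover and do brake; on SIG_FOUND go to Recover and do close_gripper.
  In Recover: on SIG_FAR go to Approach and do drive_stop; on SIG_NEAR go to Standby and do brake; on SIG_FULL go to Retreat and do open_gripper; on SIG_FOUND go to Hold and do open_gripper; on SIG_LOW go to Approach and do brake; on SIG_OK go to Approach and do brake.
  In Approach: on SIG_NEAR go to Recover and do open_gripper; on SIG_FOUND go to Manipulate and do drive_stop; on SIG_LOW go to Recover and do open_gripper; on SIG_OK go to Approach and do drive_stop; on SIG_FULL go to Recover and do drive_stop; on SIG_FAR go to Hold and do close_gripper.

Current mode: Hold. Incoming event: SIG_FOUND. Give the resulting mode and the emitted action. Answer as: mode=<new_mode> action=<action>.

current mode = Hold; filter table to that mode:
  (Hold, SIG_FULL) → (Manipulate, rotate)
  (Hold, SIG_NEAR) → (Recover, brake)
  (Hold, SIG_OK) → (Approach, rotate)
  (Hold, SIG_FAR) → (Retreat, drive_stop)
  (Hold, SIG_FOUND) → (Standby, close_gripper)  ← event matches
  (Hold, SIG_LOW) → (Recover, open_gripper)
event = SIG_FOUND selects (Standby, close_gripper)

mode=Standby action=close_gripper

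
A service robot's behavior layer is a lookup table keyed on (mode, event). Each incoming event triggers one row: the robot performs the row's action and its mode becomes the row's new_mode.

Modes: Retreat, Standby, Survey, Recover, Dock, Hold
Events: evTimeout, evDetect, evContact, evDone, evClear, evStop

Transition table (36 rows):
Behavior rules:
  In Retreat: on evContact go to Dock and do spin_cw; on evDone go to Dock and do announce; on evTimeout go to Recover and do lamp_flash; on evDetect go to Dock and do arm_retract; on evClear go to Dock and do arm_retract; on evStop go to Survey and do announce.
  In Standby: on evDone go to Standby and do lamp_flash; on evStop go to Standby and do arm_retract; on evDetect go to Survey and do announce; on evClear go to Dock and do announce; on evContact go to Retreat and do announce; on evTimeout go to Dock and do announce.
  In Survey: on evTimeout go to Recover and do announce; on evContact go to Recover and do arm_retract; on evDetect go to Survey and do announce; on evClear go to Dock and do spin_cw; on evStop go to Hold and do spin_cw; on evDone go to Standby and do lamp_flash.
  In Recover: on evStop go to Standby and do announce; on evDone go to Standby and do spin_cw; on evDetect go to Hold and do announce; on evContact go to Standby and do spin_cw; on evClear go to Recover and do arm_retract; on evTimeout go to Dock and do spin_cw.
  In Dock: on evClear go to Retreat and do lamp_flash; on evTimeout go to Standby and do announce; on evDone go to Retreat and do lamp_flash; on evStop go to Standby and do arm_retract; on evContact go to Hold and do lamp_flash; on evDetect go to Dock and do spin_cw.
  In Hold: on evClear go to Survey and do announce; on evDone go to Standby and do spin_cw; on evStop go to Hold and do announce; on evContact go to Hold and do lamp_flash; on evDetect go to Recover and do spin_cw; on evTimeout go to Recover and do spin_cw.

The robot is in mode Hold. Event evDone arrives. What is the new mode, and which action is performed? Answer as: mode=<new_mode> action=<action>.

current mode = Hold; filter table to that mode:
  (Hold, evClear) → (Survey, announce)
  (Hold, evDone) → (Standby, spin_cw)  ← event matches
  (Hold, evStop) → (Hold, announce)
  (Hold, evContact) → (Hold, lamp_flash)
  (Hold, evDetect) → (Recover, spin_cw)
  (Hold, evTimeout) → (Recover, spin_cw)
event = evDone selects (Standby, spin_cw)

mode=Standby action=spin_cw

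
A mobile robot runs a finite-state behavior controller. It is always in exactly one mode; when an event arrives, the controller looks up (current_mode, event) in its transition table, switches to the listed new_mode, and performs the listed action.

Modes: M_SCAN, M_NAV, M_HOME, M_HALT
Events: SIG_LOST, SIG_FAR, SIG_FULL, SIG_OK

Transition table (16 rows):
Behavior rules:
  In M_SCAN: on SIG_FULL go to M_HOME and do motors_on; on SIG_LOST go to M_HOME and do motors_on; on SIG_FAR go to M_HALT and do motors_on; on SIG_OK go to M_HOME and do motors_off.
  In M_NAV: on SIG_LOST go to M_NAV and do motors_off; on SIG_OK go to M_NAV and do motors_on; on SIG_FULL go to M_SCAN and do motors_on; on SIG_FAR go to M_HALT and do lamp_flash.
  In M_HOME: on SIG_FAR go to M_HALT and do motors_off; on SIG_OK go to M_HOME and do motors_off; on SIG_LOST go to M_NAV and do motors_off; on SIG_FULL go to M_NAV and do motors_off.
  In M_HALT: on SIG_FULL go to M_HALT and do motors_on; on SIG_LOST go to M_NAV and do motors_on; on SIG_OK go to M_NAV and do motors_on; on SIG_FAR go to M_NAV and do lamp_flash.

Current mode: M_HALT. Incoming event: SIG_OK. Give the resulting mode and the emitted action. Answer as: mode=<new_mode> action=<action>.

current mode = M_HALT; filter table to that mode:
  (M_HALT, SIG_FULL) → (M_HALT, motors_on)
  (M_HALT, SIG_LOST) → (M_NAV, motors_on)
  (M_HALT, SIG_OK) → (M_NAV, motors_on)  ← event matches
  (M_HALT, SIG_FAR) → (M_NAV, lamp_flash)
event = SIG_OK selects (M_NAV, motors_on)

mode=M_NAV action=motors_on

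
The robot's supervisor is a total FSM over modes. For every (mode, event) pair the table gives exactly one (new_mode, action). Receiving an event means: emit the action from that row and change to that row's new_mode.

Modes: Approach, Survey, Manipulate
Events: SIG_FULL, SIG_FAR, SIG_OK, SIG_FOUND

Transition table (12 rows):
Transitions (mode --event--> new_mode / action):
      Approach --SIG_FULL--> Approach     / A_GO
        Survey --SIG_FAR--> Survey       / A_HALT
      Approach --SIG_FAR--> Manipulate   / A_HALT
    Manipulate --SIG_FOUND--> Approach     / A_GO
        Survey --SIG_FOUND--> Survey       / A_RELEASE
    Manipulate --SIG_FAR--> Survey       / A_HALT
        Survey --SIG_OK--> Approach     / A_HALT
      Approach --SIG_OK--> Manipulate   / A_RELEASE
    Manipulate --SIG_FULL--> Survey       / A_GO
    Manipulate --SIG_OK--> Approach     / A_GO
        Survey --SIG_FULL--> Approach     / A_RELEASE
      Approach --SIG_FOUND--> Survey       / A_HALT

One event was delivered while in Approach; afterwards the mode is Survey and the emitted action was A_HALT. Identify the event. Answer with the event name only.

try SIG_FULL: (Approach, SIG_FULL) → (Approach, A_GO)
try SIG_FAR: (Approach, SIG_FAR) → (Manipulate, A_HALT)
try SIG_OK: (Approach, SIG_OK) → (Manipulate, A_RELEASE)
try SIG_FOUND: (Approach, SIG_FOUND) → (Survey, A_HALT)  ← matches

SIG_FOUND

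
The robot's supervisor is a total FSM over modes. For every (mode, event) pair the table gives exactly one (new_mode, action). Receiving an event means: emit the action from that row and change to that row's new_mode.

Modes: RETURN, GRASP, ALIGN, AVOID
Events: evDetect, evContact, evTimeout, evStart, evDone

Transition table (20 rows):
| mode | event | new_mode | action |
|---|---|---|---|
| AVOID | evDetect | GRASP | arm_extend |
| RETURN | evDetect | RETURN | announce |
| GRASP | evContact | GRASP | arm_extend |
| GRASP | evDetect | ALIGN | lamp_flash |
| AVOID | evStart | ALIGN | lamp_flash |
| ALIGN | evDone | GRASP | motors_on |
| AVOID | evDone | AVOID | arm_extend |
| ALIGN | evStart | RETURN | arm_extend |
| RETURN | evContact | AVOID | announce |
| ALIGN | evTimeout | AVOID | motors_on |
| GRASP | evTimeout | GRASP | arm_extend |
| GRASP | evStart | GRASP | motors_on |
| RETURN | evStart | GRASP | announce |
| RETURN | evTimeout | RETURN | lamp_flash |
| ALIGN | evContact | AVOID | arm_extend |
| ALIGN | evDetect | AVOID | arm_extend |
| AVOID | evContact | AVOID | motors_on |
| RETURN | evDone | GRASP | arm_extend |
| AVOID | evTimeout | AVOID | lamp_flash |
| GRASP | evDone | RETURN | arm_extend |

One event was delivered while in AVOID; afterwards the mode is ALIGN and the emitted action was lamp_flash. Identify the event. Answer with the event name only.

evStart

try evDetect: (AVOID, evDetect) → (GRASP, arm_extend)
try evContact: (AVOID, evContact) → (AVOID, motors_on)
try evTimeout: (AVOID, evTimeout) → (AVOID, lamp_flash)
try evStart: (AVOID, evStart) → (ALIGN, lamp_flash)  ← matches
try evDone: (AVOID, evDone) → (AVOID, arm_extend)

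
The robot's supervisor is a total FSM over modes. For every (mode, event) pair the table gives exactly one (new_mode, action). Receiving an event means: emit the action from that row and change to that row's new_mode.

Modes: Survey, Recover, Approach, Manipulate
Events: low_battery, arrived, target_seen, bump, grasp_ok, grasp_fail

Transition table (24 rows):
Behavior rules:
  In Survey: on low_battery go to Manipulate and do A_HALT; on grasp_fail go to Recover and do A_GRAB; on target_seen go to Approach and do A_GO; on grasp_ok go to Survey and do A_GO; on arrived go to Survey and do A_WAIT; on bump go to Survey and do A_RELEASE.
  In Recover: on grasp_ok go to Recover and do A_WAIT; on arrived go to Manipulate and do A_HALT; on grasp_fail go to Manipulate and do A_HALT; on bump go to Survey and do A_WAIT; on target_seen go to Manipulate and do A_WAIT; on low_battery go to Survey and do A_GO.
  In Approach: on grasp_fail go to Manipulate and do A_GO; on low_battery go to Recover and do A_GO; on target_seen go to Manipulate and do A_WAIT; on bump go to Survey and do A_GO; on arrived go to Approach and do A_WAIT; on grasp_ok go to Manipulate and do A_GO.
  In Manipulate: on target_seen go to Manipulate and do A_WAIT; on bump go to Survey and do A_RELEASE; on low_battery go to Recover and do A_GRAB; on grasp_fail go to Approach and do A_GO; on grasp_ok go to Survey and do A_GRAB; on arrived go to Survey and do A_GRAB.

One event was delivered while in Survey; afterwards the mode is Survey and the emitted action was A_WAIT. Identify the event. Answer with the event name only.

try low_battery: (Survey, low_battery) → (Manipulate, A_HALT)
try arrived: (Survey, arrived) → (Survey, A_WAIT)  ← matches
try target_seen: (Survey, target_seen) → (Approach, A_GO)
try bump: (Survey, bump) → (Survey, A_RELEASE)
try grasp_ok: (Survey, grasp_ok) → (Survey, A_GO)
try grasp_fail: (Survey, grasp_fail) → (Recover, A_GRAB)

arrived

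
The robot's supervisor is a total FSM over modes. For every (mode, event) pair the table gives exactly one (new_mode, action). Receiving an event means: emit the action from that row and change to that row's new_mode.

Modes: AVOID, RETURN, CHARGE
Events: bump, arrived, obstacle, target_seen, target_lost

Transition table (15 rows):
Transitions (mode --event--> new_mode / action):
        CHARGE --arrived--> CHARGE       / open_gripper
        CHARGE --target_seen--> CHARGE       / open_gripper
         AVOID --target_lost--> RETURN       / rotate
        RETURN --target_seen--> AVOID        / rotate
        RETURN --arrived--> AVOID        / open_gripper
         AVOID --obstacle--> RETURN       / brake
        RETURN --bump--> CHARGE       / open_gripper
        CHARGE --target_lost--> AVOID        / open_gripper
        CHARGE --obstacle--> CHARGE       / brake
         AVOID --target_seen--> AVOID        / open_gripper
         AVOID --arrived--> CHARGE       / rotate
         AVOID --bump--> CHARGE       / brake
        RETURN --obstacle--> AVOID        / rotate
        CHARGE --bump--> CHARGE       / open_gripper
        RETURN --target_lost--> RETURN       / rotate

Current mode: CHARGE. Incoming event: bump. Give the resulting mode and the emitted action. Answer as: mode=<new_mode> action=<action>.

current mode = CHARGE; filter table to that mode:
  (CHARGE, arrived) → (CHARGE, open_gripper)
  (CHARGE, target_seen) → (CHARGE, open_gripper)
  (CHARGE, target_lost) → (AVOID, open_gripper)
  (CHARGE, obstacle) → (CHARGE, brake)
  (CHARGE, bump) → (CHARGE, open_gripper)  ← event matches
event = bump selects (CHARGE, open_gripper)

mode=CHARGE action=open_gripper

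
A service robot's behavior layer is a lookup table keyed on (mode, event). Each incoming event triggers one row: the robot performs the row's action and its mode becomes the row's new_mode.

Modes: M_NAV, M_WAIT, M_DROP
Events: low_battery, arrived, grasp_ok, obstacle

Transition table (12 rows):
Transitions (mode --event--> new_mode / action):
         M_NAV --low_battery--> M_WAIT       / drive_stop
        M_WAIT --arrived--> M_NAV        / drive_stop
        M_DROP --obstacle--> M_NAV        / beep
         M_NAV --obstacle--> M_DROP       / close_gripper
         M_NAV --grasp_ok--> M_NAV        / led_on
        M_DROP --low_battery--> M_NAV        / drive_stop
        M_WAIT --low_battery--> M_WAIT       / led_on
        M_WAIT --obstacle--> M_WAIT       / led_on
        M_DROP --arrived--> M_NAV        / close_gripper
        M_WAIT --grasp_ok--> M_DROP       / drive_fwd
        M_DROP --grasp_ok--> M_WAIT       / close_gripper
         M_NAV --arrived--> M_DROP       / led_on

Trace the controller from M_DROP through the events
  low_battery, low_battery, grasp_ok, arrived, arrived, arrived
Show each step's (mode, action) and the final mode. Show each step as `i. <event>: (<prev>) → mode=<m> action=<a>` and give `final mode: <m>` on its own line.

final mode: M_NAV

1. low_battery: (M_DROP) → mode=M_NAV action=drive_stop
2. low_battery: (M_NAV) → mode=M_WAIT action=drive_stop
3. grasp_ok: (M_WAIT) → mode=M_DROP action=drive_fwd
4. arrived: (M_DROP) → mode=M_NAV action=close_gripper
5. arrived: (M_NAV) → mode=M_DROP action=led_on
6. arrived: (M_DROP) → mode=M_NAV action=close_gripper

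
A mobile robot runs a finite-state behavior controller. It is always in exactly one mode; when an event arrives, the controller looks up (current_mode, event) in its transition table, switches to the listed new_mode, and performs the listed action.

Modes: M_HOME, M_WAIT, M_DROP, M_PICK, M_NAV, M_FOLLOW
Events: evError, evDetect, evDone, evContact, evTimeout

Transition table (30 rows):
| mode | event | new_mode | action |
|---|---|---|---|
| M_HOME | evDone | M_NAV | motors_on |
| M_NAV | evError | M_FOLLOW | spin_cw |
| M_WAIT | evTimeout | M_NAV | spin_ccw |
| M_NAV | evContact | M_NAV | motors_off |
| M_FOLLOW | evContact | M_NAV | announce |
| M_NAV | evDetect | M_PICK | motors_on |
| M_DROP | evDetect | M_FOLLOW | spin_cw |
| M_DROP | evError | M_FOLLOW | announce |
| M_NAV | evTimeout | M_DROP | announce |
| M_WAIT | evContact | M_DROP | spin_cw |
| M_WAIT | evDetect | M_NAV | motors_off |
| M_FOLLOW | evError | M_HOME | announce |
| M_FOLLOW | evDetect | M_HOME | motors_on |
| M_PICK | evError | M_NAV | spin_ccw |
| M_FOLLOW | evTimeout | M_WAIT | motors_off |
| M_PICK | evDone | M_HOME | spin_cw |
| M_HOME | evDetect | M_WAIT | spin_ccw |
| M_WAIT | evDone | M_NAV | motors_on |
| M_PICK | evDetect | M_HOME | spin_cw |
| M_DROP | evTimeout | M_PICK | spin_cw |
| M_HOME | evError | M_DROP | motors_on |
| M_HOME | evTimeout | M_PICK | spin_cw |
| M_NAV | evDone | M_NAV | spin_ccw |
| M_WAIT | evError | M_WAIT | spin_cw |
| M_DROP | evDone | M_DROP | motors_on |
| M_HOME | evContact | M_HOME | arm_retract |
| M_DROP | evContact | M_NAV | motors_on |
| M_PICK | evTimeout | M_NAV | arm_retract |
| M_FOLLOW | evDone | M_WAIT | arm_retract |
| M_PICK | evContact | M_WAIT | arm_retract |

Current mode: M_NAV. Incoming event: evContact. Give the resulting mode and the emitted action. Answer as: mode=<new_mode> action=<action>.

current mode = M_NAV; filter table to that mode:
  (M_NAV, evError) → (M_FOLLOW, spin_cw)
  (M_NAV, evContact) → (M_NAV, motors_off)  ← event matches
  (M_NAV, evDetect) → (M_PICK, motors_on)
  (M_NAV, evTimeout) → (M_DROP, announce)
  (M_NAV, evDone) → (M_NAV, spin_ccw)
event = evContact selects (M_NAV, motors_off)

mode=M_NAV action=motors_off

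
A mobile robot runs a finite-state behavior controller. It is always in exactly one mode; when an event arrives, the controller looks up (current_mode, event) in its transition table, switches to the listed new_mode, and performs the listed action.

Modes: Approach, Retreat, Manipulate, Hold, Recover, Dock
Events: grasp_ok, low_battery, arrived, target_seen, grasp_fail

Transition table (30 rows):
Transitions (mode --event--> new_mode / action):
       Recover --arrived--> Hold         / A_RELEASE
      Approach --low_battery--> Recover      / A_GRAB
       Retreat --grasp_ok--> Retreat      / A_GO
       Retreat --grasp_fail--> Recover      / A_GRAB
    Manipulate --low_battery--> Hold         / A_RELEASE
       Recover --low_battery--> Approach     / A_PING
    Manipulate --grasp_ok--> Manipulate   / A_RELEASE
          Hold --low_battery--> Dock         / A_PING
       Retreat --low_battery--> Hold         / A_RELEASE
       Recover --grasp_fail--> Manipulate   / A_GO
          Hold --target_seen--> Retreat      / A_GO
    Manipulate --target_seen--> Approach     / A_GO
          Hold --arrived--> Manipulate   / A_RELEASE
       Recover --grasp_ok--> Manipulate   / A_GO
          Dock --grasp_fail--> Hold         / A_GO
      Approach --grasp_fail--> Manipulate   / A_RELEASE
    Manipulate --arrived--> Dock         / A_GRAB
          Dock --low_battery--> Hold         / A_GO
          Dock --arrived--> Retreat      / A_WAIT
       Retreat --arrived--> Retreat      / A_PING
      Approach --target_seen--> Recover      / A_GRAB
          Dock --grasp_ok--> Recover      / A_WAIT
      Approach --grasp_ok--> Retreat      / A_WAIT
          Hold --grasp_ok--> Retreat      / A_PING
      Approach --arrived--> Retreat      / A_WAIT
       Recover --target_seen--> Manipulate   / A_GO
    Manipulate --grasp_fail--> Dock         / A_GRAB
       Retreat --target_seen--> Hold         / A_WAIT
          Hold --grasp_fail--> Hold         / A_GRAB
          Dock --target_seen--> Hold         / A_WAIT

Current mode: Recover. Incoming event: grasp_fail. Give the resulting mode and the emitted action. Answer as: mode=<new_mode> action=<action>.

mode=Manipulate action=A_GO

current mode = Recover; filter table to that mode:
  (Recover, arrived) → (Hold, A_RELEASE)
  (Recover, low_battery) → (Approach, A_PING)
  (Recover, grasp_fail) → (Manipulate, A_GO)  ← event matches
  (Recover, grasp_ok) → (Manipulate, A_GO)
  (Recover, target_seen) → (Manipulate, A_GO)
event = grasp_fail selects (Manipulate, A_GO)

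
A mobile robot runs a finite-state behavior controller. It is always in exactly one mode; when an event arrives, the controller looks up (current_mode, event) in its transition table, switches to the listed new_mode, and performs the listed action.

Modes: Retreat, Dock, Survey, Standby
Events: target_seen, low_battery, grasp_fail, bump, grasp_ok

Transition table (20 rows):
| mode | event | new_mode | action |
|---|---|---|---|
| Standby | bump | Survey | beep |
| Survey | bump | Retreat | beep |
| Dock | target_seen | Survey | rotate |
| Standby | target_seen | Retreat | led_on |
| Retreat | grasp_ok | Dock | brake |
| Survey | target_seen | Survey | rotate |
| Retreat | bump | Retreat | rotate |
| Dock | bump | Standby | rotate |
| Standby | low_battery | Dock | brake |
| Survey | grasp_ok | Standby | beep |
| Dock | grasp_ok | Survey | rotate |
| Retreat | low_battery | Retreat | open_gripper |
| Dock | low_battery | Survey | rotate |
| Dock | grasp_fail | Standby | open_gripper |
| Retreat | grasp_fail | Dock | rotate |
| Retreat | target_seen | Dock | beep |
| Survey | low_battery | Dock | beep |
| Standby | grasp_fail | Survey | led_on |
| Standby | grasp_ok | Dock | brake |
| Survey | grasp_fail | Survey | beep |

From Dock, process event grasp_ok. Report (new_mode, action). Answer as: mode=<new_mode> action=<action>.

current mode = Dock; filter table to that mode:
  (Dock, target_seen) → (Survey, rotate)
  (Dock, bump) → (Standby, rotate)
  (Dock, grasp_ok) → (Survey, rotate)  ← event matches
  (Dock, low_battery) → (Survey, rotate)
  (Dock, grasp_fail) → (Standby, open_gripper)
event = grasp_ok selects (Survey, rotate)

mode=Survey action=rotate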